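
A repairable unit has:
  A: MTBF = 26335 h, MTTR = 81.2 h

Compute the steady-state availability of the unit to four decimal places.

A(A) = MTBF/(MTBF+MTTR) = 26335/(26335+81.2) = 0.9969

0.9969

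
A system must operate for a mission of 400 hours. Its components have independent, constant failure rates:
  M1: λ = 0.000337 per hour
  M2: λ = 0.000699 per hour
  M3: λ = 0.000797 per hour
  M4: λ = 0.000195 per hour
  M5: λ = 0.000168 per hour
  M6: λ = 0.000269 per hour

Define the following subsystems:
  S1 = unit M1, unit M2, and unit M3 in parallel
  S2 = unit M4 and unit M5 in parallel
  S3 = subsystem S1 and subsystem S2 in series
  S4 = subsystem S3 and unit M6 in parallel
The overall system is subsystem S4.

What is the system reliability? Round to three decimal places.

0.999

R(M1) = exp(−0.000337 × 400) = 0.87389
R(M2) = exp(−0.000699 × 400) = 0.75609
R(M3) = exp(−0.000797 × 400) = 0.72702
R(M4) = exp(−0.000195 × 400) = 0.92496
R(M5) = exp(−0.000168 × 400) = 0.93501
R(M6) = exp(−0.000269 × 400) = 0.89799
Parallel (M1, M2, and M3): 1 − (1 − 0.87389)(1 − 0.75609)(1 − 0.72702) = 0.99160
Parallel (M4 and M5): 1 − (1 − 0.92496)(1 − 0.93501) = 0.99512
Series ([0.99160] and [0.99512]): 0.99160 × 0.99512 = 0.98676
Parallel ([0.98676] and M6): 1 − (1 − 0.98676)(1 − 0.89799) = 0.999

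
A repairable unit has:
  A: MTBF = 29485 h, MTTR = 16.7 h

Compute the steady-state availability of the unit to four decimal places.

0.9994

A(A) = MTBF/(MTBF+MTTR) = 29485/(29485+16.7) = 0.9994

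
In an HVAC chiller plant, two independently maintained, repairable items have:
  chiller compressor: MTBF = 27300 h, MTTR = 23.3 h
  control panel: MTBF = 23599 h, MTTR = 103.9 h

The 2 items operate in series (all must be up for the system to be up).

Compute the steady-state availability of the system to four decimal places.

0.9948

A(chiller compressor) = MTBF/(MTBF+MTTR) = 27300/(27300+23.3) = 0.999147
A(control panel) = MTBF/(MTBF+MTTR) = 23599/(23599+103.9) = 0.995617
Series availability: 0.999147 × 0.995617 = 0.9948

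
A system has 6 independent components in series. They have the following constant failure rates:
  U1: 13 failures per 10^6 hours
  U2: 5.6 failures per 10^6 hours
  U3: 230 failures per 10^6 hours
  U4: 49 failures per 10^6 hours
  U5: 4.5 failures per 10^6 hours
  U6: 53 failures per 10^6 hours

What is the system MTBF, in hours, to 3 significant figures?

Series of exponential components: λ_sys = Σ λ_i
λ_sys = 0.000013 + 0.0000056 + 0.00023 + 0.000049 + 0.0000045 + 0.000053 = 3.5510e-04 /h
MTBF = 1 / λ_sys = 2820 h

2820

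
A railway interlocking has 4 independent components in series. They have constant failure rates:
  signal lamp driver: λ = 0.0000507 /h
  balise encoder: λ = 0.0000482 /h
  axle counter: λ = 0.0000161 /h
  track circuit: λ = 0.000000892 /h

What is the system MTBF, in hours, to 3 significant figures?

8630

Series of exponential components: λ_sys = Σ λ_i
λ_sys = 0.0000507 + 0.0000482 + 0.0000161 + 0.000000892 = 1.1589e-04 /h
MTBF = 1 / λ_sys = 8630 h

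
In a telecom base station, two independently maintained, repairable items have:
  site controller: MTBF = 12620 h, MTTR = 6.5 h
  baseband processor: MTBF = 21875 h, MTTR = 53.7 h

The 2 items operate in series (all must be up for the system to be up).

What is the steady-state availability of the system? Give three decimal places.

A(site controller) = MTBF/(MTBF+MTTR) = 12620/(12620+6.5) = 0.999485
A(baseband processor) = MTBF/(MTBF+MTTR) = 21875/(21875+53.7) = 0.997551
Series availability: 0.999485 × 0.997551 = 0.997

0.997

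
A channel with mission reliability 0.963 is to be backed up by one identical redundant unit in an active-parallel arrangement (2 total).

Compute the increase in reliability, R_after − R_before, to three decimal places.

R_before = 0.963
R_after = 1 − (1 − 0.963)^2 = 0.999
ΔR = 0.999 − 0.963 = 0.036

0.036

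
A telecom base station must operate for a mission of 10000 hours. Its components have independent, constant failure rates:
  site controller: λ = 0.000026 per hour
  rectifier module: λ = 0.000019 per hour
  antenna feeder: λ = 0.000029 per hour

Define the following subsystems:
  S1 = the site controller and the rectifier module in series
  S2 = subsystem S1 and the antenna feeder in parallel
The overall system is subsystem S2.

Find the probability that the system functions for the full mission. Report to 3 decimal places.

R(site controller) = exp(−0.000026 × 10000) = 0.77105
R(rectifier module) = exp(−0.000019 × 10000) = 0.82696
R(antenna feeder) = exp(−0.000029 × 10000) = 0.74826
Series (site controller and rectifier module): 0.77105 × 0.82696 = 0.63763
Parallel ([0.63763] and antenna feeder): 1 − (1 − 0.63763)(1 − 0.74826) = 0.909

0.909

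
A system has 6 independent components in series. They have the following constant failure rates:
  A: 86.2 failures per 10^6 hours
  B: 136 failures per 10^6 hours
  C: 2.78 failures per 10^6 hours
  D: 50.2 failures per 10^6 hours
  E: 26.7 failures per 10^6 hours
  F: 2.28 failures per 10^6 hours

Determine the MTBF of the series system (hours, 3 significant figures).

3290

Series of exponential components: λ_sys = Σ λ_i
λ_sys = 0.0000862 + 0.000136 + 0.00000278 + 0.0000502 + 0.0000267 + 0.00000228 = 3.0416e-04 /h
MTBF = 1 / λ_sys = 3290 h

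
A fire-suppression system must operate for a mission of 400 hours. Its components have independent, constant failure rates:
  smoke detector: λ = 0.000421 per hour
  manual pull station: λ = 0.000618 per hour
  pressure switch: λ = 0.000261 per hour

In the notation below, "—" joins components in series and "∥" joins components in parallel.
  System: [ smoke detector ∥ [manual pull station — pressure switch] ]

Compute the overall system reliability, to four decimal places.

R(smoke detector) = exp(−0.000421 × 400) = 0.845016
R(manual pull station) = exp(−0.000618 × 400) = 0.780984
R(pressure switch) = exp(−0.000261 × 400) = 0.900865
Series (manual pull station and pressure switch): 0.780984 × 0.900865 = 0.703561
Parallel (smoke detector and [0.703561]): 1 − (1 − 0.845016)(1 − 0.703561) = 0.9541

0.9541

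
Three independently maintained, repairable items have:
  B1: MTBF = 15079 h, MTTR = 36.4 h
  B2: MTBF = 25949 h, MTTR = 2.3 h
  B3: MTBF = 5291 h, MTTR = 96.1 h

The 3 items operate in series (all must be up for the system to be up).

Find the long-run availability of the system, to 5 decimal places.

0.97971

A(B1) = MTBF/(MTBF+MTTR) = 15079/(15079+36.4) = 0.997592
A(B2) = MTBF/(MTBF+MTTR) = 25949/(25949+2.3) = 0.999911
A(B3) = MTBF/(MTBF+MTTR) = 5291/(5291+96.1) = 0.982161
Series availability: 0.997592 × 0.999911 × 0.982161 = 0.97971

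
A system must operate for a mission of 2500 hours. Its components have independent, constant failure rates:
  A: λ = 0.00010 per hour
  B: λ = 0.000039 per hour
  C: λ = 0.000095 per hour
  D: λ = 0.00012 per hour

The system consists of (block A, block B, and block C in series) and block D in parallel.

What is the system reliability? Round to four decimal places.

R(A) = exp(−0.00010 × 2500) = 0.778801
R(B) = exp(−0.000039 × 2500) = 0.907102
R(C) = exp(−0.000095 × 2500) = 0.788597
R(D) = exp(−0.00012 × 2500) = 0.740818
Series (A, B, and C): 0.778801 × 0.907102 × 0.788597 = 0.557106
Parallel ([0.557106] and D): 1 − (1 − 0.557106)(1 − 0.740818) = 0.8852

0.8852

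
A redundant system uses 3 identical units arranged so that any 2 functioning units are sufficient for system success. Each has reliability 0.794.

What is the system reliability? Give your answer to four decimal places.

0.8902

R = Σ_{i=2}^{3} C(3,i) p^i (1−p)^{3−i} with p = 0.794
C(3,2)·0.794^2·0.206^1 = 0.389609
C(3,3)·0.794^3·0.206^0 = 0.500566
Sum = 0.8902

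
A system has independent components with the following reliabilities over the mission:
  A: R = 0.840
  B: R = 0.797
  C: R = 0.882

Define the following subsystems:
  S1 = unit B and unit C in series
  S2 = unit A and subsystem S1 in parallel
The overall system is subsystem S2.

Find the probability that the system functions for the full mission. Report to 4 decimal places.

0.9525

Series (B and C): 0.797000 × 0.882000 = 0.702954
Parallel (A and [0.702954]): 1 − (1 − 0.840000)(1 − 0.702954) = 0.9525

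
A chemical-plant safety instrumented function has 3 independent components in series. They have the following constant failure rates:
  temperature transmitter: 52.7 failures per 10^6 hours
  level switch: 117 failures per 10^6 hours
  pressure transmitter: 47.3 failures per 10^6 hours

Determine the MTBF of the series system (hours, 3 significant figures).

Series of exponential components: λ_sys = Σ λ_i
λ_sys = 0.0000527 + 0.000117 + 0.0000473 = 2.1700e-04 /h
MTBF = 1 / λ_sys = 4610 h

4610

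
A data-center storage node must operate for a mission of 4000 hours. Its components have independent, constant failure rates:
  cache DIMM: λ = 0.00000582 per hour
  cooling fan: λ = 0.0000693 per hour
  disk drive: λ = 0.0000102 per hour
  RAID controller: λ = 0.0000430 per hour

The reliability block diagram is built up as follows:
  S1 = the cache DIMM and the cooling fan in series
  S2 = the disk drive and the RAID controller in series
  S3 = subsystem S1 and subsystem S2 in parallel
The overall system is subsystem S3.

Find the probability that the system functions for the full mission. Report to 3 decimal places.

0.950

R(cache DIMM) = exp(−0.00000582 × 4000) = 0.97699
R(cooling fan) = exp(−0.0000693 × 4000) = 0.75790
R(disk drive) = exp(−0.0000102 × 4000) = 0.96002
R(RAID controller) = exp(−0.0000430 × 4000) = 0.84198
Series (cache DIMM and cooling fan): 0.97699 × 0.75790 = 0.74046
Series (disk drive and RAID controller): 0.96002 × 0.84198 = 0.80832
Parallel ([0.74046] and [0.80832]): 1 − (1 − 0.74046)(1 − 0.80832) = 0.950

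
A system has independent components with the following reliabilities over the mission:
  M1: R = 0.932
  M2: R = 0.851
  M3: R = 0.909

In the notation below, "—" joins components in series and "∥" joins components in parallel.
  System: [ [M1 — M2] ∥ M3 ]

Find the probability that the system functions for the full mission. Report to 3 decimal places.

Series (M1 and M2): 0.93200 × 0.85100 = 0.79313
Parallel ([0.79313] and M3): 1 − (1 − 0.79313)(1 − 0.90900) = 0.981

0.981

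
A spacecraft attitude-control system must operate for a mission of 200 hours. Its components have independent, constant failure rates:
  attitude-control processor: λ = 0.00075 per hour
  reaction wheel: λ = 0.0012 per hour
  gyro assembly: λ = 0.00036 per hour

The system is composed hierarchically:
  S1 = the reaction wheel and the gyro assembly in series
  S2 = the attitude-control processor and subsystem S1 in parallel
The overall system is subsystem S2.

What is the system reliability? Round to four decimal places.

R(attitude-control processor) = exp(−0.00075 × 200) = 0.860708
R(reaction wheel) = exp(−0.0012 × 200) = 0.786628
R(gyro assembly) = exp(−0.00036 × 200) = 0.930531
Series (reaction wheel and gyro assembly): 0.786628 × 0.930531 = 0.731982
Parallel (attitude-control processor and [0.731982]): 1 − (1 − 0.860708)(1 − 0.731982) = 0.9627

0.9627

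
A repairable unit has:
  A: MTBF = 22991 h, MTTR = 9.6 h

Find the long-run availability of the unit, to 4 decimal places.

A(A) = MTBF/(MTBF+MTTR) = 22991/(22991+9.6) = 0.9996

0.9996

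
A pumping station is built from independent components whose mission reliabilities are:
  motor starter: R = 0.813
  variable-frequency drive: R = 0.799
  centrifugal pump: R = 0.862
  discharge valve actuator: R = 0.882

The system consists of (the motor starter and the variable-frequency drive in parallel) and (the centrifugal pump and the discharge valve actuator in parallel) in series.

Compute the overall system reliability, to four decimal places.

0.9467

Parallel (motor starter and variable-frequency drive): 1 − (1 − 0.813000)(1 − 0.799000) = 0.962413
Parallel (centrifugal pump and discharge valve actuator): 1 − (1 − 0.862000)(1 − 0.882000) = 0.983716
Series ([0.962413] and [0.983716]): 0.962413 × 0.983716 = 0.9467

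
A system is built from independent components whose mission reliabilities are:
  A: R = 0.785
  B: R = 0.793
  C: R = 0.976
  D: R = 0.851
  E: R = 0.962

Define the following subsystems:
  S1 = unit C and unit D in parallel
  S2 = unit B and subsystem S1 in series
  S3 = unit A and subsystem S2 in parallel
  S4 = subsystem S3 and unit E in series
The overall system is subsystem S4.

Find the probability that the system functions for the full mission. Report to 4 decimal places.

0.9186

Parallel (C and D): 1 − (1 − 0.976000)(1 − 0.851000) = 0.996424
Series (B and [0.996424]): 0.793000 × 0.996424 = 0.790164
Parallel (A and [0.790164]): 1 − (1 − 0.785000)(1 − 0.790164) = 0.954885
Series ([0.954885] and E): 0.954885 × 0.962000 = 0.9186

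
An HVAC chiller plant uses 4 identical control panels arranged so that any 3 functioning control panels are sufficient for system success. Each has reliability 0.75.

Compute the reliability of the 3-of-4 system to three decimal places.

0.738

R = Σ_{i=3}^{4} C(4,i) p^i (1−p)^{4−i} with p = 0.75
C(4,3)·0.75^3·0.25^1 = 0.42188
C(4,4)·0.75^4·0.25^0 = 0.31641
Sum = 0.738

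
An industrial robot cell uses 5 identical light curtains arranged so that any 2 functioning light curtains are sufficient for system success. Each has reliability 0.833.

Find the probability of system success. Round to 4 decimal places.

R = Σ_{i=2}^{5} C(5,i) p^i (1−p)^{5−i} with p = 0.833
C(5,2)·0.833^2·0.167^3 = 0.032318
C(5,3)·0.833^3·0.167^2 = 0.161201
C(5,4)·0.833^4·0.167^1 = 0.402037
C(5,5)·0.833^5·0.167^0 = 0.401074
Sum = 0.9966

0.9966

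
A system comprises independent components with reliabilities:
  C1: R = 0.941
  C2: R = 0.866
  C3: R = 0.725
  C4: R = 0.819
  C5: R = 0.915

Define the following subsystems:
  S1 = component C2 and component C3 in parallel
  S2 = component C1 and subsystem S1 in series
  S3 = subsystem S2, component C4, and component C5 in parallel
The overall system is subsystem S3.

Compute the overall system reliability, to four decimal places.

Parallel (C2 and C3): 1 − (1 − 0.866000)(1 − 0.725000) = 0.963150
Series (C1 and [0.963150]): 0.941000 × 0.963150 = 0.906324
Parallel ([0.906324], C4, and C5): 1 − (1 − 0.906324)(1 − 0.819000)(1 − 0.915000) = 0.9986

0.9986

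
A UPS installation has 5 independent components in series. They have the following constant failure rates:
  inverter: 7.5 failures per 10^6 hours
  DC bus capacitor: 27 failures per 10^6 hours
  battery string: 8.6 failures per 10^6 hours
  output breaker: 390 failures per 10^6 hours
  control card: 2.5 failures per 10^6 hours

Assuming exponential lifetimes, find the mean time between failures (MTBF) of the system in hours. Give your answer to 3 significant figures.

2300

Series of exponential components: λ_sys = Σ λ_i
λ_sys = 0.0000075 + 0.000027 + 0.0000086 + 0.00039 + 0.0000025 = 4.3560e-04 /h
MTBF = 1 / λ_sys = 2300 h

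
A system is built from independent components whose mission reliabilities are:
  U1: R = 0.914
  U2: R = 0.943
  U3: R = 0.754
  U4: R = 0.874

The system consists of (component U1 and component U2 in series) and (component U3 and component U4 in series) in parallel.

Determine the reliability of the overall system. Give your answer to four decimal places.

Series (U1 and U2): 0.914000 × 0.943000 = 0.861902
Series (U3 and U4): 0.754000 × 0.874000 = 0.658996
Parallel ([0.861902] and [0.658996]): 1 − (1 − 0.861902)(1 − 0.658996) = 0.9529

0.9529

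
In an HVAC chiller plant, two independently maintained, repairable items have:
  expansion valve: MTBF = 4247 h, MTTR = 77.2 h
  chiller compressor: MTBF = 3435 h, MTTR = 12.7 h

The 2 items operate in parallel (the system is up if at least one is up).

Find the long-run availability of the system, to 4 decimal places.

0.9999

A(expansion valve) = MTBF/(MTBF+MTTR) = 4247/(4247+77.2) = 0.982147
A(chiller compressor) = MTBF/(MTBF+MTTR) = 3435/(3435+12.7) = 0.996316
Parallel availability: 1 − (1 − 0.982147)(1 − 0.996316) = 0.9999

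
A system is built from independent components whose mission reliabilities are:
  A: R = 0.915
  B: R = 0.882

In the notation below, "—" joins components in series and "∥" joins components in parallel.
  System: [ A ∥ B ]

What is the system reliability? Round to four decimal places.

0.9900

Parallel (A and B): 1 − (1 − 0.915000)(1 − 0.882000) = 0.9900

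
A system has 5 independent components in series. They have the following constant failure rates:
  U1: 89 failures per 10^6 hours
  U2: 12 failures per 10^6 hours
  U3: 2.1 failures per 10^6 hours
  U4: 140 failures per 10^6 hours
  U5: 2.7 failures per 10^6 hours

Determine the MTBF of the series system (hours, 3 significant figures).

Series of exponential components: λ_sys = Σ λ_i
λ_sys = 0.000089 + 0.000012 + 0.0000021 + 0.00014 + 0.0000027 = 2.4580e-04 /h
MTBF = 1 / λ_sys = 4070 h

4070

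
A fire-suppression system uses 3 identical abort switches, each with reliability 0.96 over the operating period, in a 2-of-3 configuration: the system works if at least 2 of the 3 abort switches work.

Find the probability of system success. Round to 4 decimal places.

0.9953

R = Σ_{i=2}^{3} C(3,i) p^i (1−p)^{3−i} with p = 0.96
C(3,2)·0.96^2·0.04^1 = 0.110592
C(3,3)·0.96^3·0.04^0 = 0.884736
Sum = 0.9953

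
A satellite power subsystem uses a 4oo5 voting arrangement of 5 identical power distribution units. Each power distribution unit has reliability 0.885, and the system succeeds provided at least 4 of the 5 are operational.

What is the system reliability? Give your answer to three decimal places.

0.896

R = Σ_{i=4}^{5} C(5,i) p^i (1−p)^{5−i} with p = 0.885
C(5,4)·0.885^4·0.115^1 = 0.35273
C(5,5)·0.885^5·0.115^0 = 0.54290
Sum = 0.896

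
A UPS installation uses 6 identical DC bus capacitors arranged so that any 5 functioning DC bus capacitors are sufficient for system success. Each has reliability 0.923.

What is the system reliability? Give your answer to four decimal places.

R = Σ_{i=5}^{6} C(6,i) p^i (1−p)^{6−i} with p = 0.923
C(6,5)·0.923^5·0.077^1 = 0.309493
C(6,6)·0.923^6·0.077^0 = 0.618316
Sum = 0.9278

0.9278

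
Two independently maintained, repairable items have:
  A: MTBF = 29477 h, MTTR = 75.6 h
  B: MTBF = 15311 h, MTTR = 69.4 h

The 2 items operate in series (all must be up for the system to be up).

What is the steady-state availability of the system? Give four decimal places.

A(A) = MTBF/(MTBF+MTTR) = 29477/(29477+75.6) = 0.997442
A(B) = MTBF/(MTBF+MTTR) = 15311/(15311+69.4) = 0.995488
Series availability: 0.997442 × 0.995488 = 0.9929

0.9929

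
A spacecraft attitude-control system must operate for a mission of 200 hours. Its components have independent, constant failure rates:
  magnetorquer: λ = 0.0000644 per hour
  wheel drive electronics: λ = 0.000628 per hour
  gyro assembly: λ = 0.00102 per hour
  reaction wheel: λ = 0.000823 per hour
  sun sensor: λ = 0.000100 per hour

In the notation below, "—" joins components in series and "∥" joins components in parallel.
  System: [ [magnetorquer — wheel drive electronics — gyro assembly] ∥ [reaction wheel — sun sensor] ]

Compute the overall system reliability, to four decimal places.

0.9511

R(magnetorquer) = exp(−0.0000644 × 200) = 0.987203
R(wheel drive electronics) = exp(−0.000628 × 200) = 0.881968
R(gyro assembly) = exp(−0.00102 × 200) = 0.815462
R(reaction wheel) = exp(−0.000823 × 200) = 0.848233
R(sun sensor) = exp(−0.000100 × 200) = 0.980199
Series (magnetorquer, wheel drive electronics, and gyro assembly): 0.987203 × 0.881968 × 0.815462 = 0.710008
Series (reaction wheel and sun sensor): 0.848233 × 0.980199 = 0.831437
Parallel ([0.710008] and [0.831437]): 1 − (1 − 0.710008)(1 − 0.831437) = 0.9511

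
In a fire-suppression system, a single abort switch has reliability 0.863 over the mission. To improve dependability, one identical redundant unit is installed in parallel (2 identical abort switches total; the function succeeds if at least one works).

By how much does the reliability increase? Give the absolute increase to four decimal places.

0.1182

R_before = 0.863
R_after = 1 − (1 − 0.863)^2 = 0.9812
ΔR = 0.9812 − 0.863 = 0.1182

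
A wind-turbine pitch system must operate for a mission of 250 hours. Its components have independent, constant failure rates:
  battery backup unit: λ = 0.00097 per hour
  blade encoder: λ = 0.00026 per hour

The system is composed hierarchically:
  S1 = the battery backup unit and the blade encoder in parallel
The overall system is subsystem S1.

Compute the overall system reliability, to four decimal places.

0.9864

R(battery backup unit) = exp(−0.00097 × 250) = 0.784664
R(blade encoder) = exp(−0.00026 × 250) = 0.937067
Parallel (battery backup unit and blade encoder): 1 − (1 − 0.784664)(1 − 0.937067) = 0.9864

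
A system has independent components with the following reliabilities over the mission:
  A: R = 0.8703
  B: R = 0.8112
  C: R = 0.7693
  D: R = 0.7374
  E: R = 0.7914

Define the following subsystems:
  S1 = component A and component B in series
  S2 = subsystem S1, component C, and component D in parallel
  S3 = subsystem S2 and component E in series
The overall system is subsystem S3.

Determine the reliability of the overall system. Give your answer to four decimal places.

Series (A and B): 0.870300 × 0.811200 = 0.705987
Parallel ([0.705987], C, and D): 1 − (1 − 0.705987)(1 − 0.769300)(1 − 0.737400) = 0.982188
Series ([0.982188] and E): 0.982188 × 0.791400 = 0.7773

0.7773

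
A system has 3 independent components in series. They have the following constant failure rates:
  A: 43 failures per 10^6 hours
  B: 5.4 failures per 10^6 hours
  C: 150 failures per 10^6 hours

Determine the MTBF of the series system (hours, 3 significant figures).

Series of exponential components: λ_sys = Σ λ_i
λ_sys = 0.000043 + 0.0000054 + 0.00015 = 1.9840e-04 /h
MTBF = 1 / λ_sys = 5040 h

5040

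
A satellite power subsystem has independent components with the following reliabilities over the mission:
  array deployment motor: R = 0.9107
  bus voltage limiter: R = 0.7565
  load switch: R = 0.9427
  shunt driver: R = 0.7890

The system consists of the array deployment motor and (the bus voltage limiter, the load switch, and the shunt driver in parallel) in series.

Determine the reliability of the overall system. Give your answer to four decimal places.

0.9080

Parallel (bus voltage limiter, load switch, and shunt driver): 1 − (1 − 0.756500)(1 − 0.942700)(1 − 0.789000) = 0.997056
Series (array deployment motor and [0.997056]): 0.910700 × 0.997056 = 0.9080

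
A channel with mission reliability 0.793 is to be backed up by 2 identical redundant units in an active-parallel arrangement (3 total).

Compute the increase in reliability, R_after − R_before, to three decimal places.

0.198

R_before = 0.793
R_after = 1 − (1 − 0.793)^3 = 0.991
ΔR = 0.991 − 0.793 = 0.198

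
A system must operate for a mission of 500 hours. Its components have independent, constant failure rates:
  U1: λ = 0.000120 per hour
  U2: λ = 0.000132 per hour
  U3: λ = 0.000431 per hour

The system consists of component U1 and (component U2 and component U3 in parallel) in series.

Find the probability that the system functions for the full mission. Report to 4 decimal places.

R(U1) = exp(−0.000120 × 500) = 0.941765
R(U2) = exp(−0.000132 × 500) = 0.936131
R(U3) = exp(−0.000431 × 500) = 0.806138
Parallel (U2 and U3): 1 − (1 − 0.936131)(1 − 0.806138) = 0.987618
Series (U1 and [0.987618]): 0.941765 × 0.987618 = 0.9301

0.9301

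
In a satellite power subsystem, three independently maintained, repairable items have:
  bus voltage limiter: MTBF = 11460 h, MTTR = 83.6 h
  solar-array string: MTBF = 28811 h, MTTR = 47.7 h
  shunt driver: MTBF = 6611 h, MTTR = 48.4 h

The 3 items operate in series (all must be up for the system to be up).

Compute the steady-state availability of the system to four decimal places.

0.9839

A(bus voltage limiter) = MTBF/(MTBF+MTTR) = 11460/(11460+83.6) = 0.992758
A(solar-array string) = MTBF/(MTBF+MTTR) = 28811/(28811+47.7) = 0.998347
A(shunt driver) = MTBF/(MTBF+MTTR) = 6611/(6611+48.4) = 0.992732
Series availability: 0.992758 × 0.998347 × 0.992732 = 0.9839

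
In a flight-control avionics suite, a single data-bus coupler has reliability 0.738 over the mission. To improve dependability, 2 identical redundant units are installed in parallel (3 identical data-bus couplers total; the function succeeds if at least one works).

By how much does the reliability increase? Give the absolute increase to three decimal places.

0.244

R_before = 0.738
R_after = 1 − (1 − 0.738)^3 = 0.982
ΔR = 0.982 − 0.738 = 0.244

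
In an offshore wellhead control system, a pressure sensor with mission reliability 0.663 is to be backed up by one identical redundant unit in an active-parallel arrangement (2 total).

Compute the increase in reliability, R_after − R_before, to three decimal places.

0.223

R_before = 0.663
R_after = 1 − (1 − 0.663)^2 = 0.886
ΔR = 0.886 − 0.663 = 0.223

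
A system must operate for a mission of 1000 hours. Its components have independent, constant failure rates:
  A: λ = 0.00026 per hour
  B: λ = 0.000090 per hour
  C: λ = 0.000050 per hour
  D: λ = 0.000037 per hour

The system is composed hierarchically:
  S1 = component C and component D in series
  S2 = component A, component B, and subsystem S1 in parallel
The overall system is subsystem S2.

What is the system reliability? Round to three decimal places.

0.998

R(A) = exp(−0.00026 × 1000) = 0.77105
R(B) = exp(−0.000090 × 1000) = 0.91393
R(C) = exp(−0.000050 × 1000) = 0.95123
R(D) = exp(−0.000037 × 1000) = 0.96368
Series (C and D): 0.95123 × 0.96368 = 0.91668
Parallel (A, B, and [0.91668]): 1 − (1 − 0.77105)(1 − 0.91393)(1 − 0.91668) = 0.998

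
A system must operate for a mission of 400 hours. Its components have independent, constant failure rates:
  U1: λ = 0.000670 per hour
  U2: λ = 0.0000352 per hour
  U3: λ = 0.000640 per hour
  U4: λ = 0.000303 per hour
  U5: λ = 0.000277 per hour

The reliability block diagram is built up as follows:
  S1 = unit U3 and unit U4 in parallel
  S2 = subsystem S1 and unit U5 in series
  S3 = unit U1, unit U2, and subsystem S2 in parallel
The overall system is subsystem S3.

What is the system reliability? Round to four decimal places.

R(U1) = exp(−0.000670 × 400) = 0.764908
R(U2) = exp(−0.0000352 × 400) = 0.986019
R(U3) = exp(−0.000640 × 400) = 0.774142
R(U4) = exp(−0.000303 × 400) = 0.885857
R(U5) = exp(−0.000277 × 400) = 0.895118
Parallel (U3 and U4): 1 − (1 − 0.774142)(1 − 0.885857) = 0.974220
Series ([0.974220] and U5): 0.974220 × 0.895118 = 0.872042
Parallel (U1, U2, and [0.872042]): 1 − (1 − 0.764908)(1 − 0.986019)(1 − 0.872042) = 0.9996

0.9996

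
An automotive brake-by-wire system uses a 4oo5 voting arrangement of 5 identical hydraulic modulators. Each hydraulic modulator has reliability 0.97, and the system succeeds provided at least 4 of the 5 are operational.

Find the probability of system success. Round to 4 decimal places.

0.9915

R = Σ_{i=4}^{5} C(5,i) p^i (1−p)^{5−i} with p = 0.97
C(5,4)·0.97^4·0.03^1 = 0.132794
C(5,5)·0.97^5·0.03^0 = 0.858734
Sum = 0.9915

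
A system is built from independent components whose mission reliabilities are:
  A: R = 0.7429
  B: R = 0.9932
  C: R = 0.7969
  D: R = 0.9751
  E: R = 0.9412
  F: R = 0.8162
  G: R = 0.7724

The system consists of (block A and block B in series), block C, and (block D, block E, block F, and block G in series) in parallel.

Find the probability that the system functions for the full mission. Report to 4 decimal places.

0.9776

Series (A and B): 0.742900 × 0.993200 = 0.737848
Series (D, E, F, and G): 0.975100 × 0.941200 × 0.816200 × 0.772400 = 0.578589
Parallel ([0.737848], C, and [0.578589]): 1 − (1 − 0.737848)(1 − 0.796900)(1 − 0.578589) = 0.9776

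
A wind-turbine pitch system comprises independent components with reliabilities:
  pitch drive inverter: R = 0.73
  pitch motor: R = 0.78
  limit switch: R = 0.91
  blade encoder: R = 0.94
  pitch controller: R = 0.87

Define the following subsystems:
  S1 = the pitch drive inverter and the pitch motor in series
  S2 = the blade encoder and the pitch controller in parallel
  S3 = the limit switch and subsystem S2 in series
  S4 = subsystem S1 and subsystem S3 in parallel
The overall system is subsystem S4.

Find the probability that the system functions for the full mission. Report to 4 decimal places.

Series (pitch drive inverter and pitch motor): 0.730000 × 0.780000 = 0.569400
Parallel (blade encoder and pitch controller): 1 − (1 − 0.940000)(1 − 0.870000) = 0.992200
Series (limit switch and [0.992200]): 0.910000 × 0.992200 = 0.902902
Parallel ([0.569400] and [0.902902]): 1 − (1 − 0.569400)(1 − 0.902902) = 0.9582

0.9582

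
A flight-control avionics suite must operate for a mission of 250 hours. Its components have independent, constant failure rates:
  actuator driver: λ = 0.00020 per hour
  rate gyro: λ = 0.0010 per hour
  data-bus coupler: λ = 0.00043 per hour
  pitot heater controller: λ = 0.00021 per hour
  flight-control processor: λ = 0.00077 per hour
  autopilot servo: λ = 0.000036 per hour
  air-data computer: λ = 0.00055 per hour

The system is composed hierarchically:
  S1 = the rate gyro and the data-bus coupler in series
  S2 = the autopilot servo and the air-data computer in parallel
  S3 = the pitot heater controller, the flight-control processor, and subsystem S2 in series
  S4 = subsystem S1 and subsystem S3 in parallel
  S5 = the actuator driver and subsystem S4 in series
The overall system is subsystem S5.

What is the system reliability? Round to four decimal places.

0.8888

R(actuator driver) = exp(−0.00020 × 250) = 0.951229
R(rate gyro) = exp(−0.0010 × 250) = 0.778801
R(data-bus coupler) = exp(−0.00043 × 250) = 0.898077
R(pitot heater controller) = exp(−0.00021 × 250) = 0.948854
R(flight-control processor) = exp(−0.00077 × 250) = 0.824894
R(autopilot servo) = exp(−0.000036 × 250) = 0.991040
R(air-data computer) = exp(−0.00055 × 250) = 0.871534
Series (rate gyro and data-bus coupler): 0.778801 × 0.898077 = 0.699423
Parallel (autopilot servo and air-data computer): 1 − (1 − 0.991040)(1 − 0.871534) = 0.998849
Series (pitot heater controller, flight-control processor, and [0.998849]): 0.948854 × 0.824894 × 0.998849 = 0.781803
Parallel ([0.699423] and [0.781803]): 1 − (1 − 0.699423)(1 − 0.781803) = 0.934415
Series (actuator driver and [0.934415]): 0.951229 × 0.934415 = 0.8888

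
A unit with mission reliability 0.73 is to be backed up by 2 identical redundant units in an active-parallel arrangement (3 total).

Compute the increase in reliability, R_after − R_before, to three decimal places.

0.250

R_before = 0.73
R_after = 1 − (1 − 0.73)^3 = 0.980
ΔR = 0.980 − 0.73 = 0.250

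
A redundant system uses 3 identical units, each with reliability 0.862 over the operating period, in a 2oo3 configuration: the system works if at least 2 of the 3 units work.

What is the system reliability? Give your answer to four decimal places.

R = Σ_{i=2}^{3} C(3,i) p^i (1−p)^{3−i} with p = 0.862
C(3,2)·0.862^2·0.138^1 = 0.307620
C(3,3)·0.862^3·0.138^0 = 0.640504
Sum = 0.9481

0.9481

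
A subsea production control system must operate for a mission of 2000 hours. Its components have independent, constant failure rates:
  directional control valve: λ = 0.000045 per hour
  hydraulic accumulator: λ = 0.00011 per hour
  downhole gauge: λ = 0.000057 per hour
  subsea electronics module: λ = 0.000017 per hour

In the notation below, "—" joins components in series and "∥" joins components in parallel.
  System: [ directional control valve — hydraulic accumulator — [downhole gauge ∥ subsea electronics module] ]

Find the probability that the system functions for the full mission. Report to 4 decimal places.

R(directional control valve) = exp(−0.000045 × 2000) = 0.913931
R(hydraulic accumulator) = exp(−0.00011 × 2000) = 0.802519
R(downhole gauge) = exp(−0.000057 × 2000) = 0.892258
R(subsea electronics module) = exp(−0.000017 × 2000) = 0.966572
Parallel (downhole gauge and subsea electronics module): 1 − (1 − 0.892258)(1 − 0.966572) = 0.996398
Series (directional control valve, hydraulic accumulator, and [0.996398]): 0.913931 × 0.802519 × 0.996398 = 0.7308

0.7308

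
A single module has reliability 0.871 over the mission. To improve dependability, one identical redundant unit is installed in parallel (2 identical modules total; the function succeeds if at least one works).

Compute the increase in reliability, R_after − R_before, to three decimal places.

0.112

R_before = 0.871
R_after = 1 − (1 − 0.871)^2 = 0.983
ΔR = 0.983 − 0.871 = 0.112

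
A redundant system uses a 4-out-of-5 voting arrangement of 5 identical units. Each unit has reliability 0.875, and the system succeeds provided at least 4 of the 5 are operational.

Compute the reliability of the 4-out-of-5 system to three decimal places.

0.879

R = Σ_{i=4}^{5} C(5,i) p^i (1−p)^{5−i} with p = 0.875
C(5,4)·0.875^4·0.125^1 = 0.36636
C(5,5)·0.875^5·0.125^0 = 0.51291
Sum = 0.879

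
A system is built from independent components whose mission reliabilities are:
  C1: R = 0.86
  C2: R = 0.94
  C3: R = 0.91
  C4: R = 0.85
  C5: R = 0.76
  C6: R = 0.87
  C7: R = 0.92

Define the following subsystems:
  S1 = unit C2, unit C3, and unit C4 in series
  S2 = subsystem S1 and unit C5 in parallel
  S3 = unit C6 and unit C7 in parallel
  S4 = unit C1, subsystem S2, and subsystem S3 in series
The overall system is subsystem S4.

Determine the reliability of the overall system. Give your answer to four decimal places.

0.7953

Series (C2, C3, and C4): 0.940000 × 0.910000 × 0.850000 = 0.727090
Parallel ([0.727090] and C5): 1 − (1 − 0.727090)(1 − 0.760000) = 0.934502
Parallel (C6 and C7): 1 − (1 − 0.870000)(1 − 0.920000) = 0.989600
Series (C1, [0.934502], and [0.989600]): 0.860000 × 0.934502 × 0.989600 = 0.7953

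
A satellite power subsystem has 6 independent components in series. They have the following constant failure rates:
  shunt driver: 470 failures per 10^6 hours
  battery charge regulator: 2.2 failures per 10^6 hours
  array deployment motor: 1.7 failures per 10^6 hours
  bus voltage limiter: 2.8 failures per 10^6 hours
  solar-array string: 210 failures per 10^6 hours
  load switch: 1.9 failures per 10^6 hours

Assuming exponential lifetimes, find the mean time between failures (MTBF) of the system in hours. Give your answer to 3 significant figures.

Series of exponential components: λ_sys = Σ λ_i
λ_sys = 0.00047 + 0.0000022 + 0.0000017 + 0.0000028 + 0.00021 + 0.0000019 = 6.8860e-04 /h
MTBF = 1 / λ_sys = 1450 h

1450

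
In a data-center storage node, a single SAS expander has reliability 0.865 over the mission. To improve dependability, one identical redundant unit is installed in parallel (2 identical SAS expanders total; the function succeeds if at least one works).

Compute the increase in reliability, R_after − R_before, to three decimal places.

R_before = 0.865
R_after = 1 − (1 − 0.865)^2 = 0.982
ΔR = 0.982 − 0.865 = 0.117

0.117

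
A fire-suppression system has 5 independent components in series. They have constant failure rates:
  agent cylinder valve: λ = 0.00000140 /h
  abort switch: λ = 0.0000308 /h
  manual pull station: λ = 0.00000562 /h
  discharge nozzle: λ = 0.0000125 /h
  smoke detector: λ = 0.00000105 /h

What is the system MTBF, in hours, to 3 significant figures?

Series of exponential components: λ_sys = Σ λ_i
λ_sys = 0.00000140 + 0.0000308 + 0.00000562 + 0.0000125 + 0.00000105 = 5.1370e-05 /h
MTBF = 1 / λ_sys = 19500 h

19500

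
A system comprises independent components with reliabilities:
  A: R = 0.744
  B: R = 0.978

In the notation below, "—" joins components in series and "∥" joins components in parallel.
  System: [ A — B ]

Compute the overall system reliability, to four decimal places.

Series (A and B): 0.744000 × 0.978000 = 0.7276

0.7276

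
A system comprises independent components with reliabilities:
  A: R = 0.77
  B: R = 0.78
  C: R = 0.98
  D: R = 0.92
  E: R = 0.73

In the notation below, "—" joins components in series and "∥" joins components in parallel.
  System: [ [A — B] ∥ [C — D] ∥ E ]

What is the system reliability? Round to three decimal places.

Series (A and B): 0.77000 × 0.78000 = 0.60060
Series (C and D): 0.98000 × 0.92000 = 0.90160
Parallel ([0.60060], [0.90160], and E): 1 − (1 − 0.60060)(1 − 0.90160)(1 − 0.73000) = 0.989

0.989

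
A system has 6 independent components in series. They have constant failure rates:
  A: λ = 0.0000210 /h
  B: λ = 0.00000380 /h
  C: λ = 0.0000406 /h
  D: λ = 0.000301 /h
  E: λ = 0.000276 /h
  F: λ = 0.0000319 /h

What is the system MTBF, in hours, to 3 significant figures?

Series of exponential components: λ_sys = Σ λ_i
λ_sys = 0.0000210 + 0.00000380 + 0.0000406 + 0.000301 + 0.000276 + 0.0000319 = 6.7430e-04 /h
MTBF = 1 / λ_sys = 1480 h

1480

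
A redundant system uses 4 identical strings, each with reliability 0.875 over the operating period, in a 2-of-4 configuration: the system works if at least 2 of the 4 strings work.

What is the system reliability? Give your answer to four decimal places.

0.9929

R = Σ_{i=2}^{4} C(4,i) p^i (1−p)^{4−i} with p = 0.875
C(4,2)·0.875^2·0.125^2 = 0.071777
C(4,3)·0.875^3·0.125^1 = 0.334961
C(4,4)·0.875^4·0.125^0 = 0.586182
Sum = 0.9929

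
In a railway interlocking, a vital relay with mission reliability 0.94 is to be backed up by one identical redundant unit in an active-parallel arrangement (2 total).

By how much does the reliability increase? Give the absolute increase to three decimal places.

R_before = 0.94
R_after = 1 − (1 − 0.94)^2 = 0.996
ΔR = 0.996 − 0.94 = 0.056

0.056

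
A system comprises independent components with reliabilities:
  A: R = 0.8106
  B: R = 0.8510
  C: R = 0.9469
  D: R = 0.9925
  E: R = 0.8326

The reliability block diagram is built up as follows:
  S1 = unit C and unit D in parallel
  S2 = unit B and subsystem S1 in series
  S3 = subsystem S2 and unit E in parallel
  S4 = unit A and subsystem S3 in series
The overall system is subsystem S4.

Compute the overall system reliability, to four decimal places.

Parallel (C and D): 1 − (1 − 0.946900)(1 − 0.992500) = 0.999602
Series (B and [0.999602]): 0.851000 × 0.999602 = 0.850661
Parallel ([0.850661] and E): 1 − (1 − 0.850661)(1 − 0.832600) = 0.975001
Series (A and [0.975001]): 0.810600 × 0.975001 = 0.7903

0.7903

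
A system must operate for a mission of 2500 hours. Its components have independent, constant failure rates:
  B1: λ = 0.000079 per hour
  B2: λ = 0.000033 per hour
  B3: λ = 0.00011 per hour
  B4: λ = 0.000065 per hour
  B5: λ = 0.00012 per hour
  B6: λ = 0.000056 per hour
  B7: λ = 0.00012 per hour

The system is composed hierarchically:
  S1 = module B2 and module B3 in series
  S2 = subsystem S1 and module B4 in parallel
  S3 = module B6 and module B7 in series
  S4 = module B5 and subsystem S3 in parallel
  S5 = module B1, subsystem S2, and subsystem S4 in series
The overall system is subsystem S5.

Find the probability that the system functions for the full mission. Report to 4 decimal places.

0.7115

R(B1) = exp(−0.000079 × 2500) = 0.820780
R(B2) = exp(−0.000033 × 2500) = 0.920811
R(B3) = exp(−0.00011 × 2500) = 0.759572
R(B4) = exp(−0.000065 × 2500) = 0.850016
R(B5) = exp(−0.00012 × 2500) = 0.740818
R(B6) = exp(−0.000056 × 2500) = 0.869358
R(B7) = exp(−0.00012 × 2500) = 0.740818
Series (B2 and B3): 0.920811 × 0.759572 = 0.699422
Parallel ([0.699422] and B4): 1 − (1 − 0.699422)(1 − 0.850016) = 0.954918
Series (B6 and B7): 0.869358 × 0.740818 = 0.644036
Parallel (B5 and [0.644036]): 1 − (1 − 0.740818)(1 − 0.644036) = 0.907741
Series (B1, [0.954918], and [0.907741]): 0.820780 × 0.954918 × 0.907741 = 0.7115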